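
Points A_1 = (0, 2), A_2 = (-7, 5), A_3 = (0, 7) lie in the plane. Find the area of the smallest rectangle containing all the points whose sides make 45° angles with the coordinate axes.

In coordinates u = x + y, v = x − y the rectangle is axis-aligned; the map (x,y)→(u,v) scales areas by 2.
u-values: 2, -2, 7; range = 7 − (-2) = 9.
v-values: -2, -12, -7; range = -2 − (-12) = 10.
Area = (9 × 10) / 2 = 45.

45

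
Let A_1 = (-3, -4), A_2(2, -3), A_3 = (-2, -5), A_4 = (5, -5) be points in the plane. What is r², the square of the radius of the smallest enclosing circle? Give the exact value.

16.25

A smallest enclosing disk is always determined by at most three of the input points on its boundary.
The farthest pair is A_1–A_4 with squared distance 65. The circle on this segment as diameter has centre (1, -4.5) and r² = 65/4 = 16.25.
Check A_2: distance² to centre = 3.25 ≤ 16.25, so it lies inside.
All remaining points lie in this disk, and no smaller disk contains both endpoints, so this is the minimum enclosing circle.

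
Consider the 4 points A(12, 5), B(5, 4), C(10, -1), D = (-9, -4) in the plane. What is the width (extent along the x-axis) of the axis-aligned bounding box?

max x = 12, min x = -9, so width = 21.

21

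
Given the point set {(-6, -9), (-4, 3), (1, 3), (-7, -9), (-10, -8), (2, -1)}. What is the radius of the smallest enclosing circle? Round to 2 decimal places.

7.78

A smallest enclosing disk is always determined by at most three of the input points on its boundary.
The farthest pair is (1, 3)–(-10, -8) with squared distance 242. The circle on this segment as diameter has centre (-4.5, -2.5) and r² = 242/4 = 60.5.
Check (-6, -9): distance² to centre = 44.5 ≤ 60.5, so it lies inside.
All remaining points lie in this disk, and no smaller disk contains both endpoints, so this is the minimum enclosing circle.
r = √(60.5) ≈ 7.78.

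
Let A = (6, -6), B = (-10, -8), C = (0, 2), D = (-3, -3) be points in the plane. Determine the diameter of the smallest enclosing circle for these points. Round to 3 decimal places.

16.288

The minimum enclosing circle is determined by three boundary points: A, B, C.
Their circumcentre is (-15/7, -41/7) with r² = 3250/49.
The farthest remaining point D is at distance² 436/49 ≤ 3250/49.
Diameter = 2r = 2√(3250/49) ≈ 16.288.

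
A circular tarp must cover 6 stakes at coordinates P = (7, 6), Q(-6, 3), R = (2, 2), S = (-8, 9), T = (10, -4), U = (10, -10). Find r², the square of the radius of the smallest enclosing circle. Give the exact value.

171.25

The farthest pair is S–U with squared distance 685. The circle on this segment as diameter has centre (1, -0.5) and r² = 685/4 = 171.25.
Check P: distance² to centre = 78.25 ≤ 171.25, so it lies inside.
All remaining points lie in this disk, and no smaller disk contains both endpoints, so this is the minimum enclosing circle.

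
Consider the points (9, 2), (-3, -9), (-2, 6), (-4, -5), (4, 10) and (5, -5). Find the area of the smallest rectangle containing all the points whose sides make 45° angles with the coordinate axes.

234

In coordinates u = x + y, v = x − y the rectangle is axis-aligned; the map (x,y)→(u,v) scales areas by 2.
u-values: 11, -12, 4, -9, 14, 0; range = 14 − (-12) = 26.
v-values: 7, 6, -8, 1, -6, 10; range = 10 − (-8) = 18.
Area = (26 × 18) / 2 = 234.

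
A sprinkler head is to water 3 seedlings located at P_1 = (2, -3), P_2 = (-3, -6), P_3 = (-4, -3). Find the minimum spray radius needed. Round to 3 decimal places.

Side lengths²: P_1P_2² = 34, P_1P_3² = 36, P_2P_3² = 10.
Since P_1P_3² = 36 < 34 + 10 = 44, the triangle is acute, so the smallest enclosing circle is the circumcircle.
Circumcentre = (-1, -11/3), r² = 85/9.
r = √(85/9) ≈ 3.073.

3.073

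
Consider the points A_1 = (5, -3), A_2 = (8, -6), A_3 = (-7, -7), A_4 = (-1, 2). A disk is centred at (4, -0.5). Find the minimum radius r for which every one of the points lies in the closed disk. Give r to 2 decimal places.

The required radius is the distance from (4, -0.5) to the farthest point.
Squared distances: 7.25, 46.25, 163.25, 31.25.
Maximum is 163.25, attained at A_3.
r = √(163.25) ≈ 12.78.

12.78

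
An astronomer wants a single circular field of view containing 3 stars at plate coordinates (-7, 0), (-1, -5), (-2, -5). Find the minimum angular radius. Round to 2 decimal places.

Call the three points A, B, C in the order given.
Side lengths²: AB² = 61, AC² = 50, BC² = 1.
Since AB² = 61 ≥ 50 + 1 = 51, the angle opposite AB is not acute, so the smallest enclosing circle has AB as diameter.
Centre = midpoint of AB = (-4, -2.5), r² = 61/4 = 15.25.
r = √(15.25) ≈ 3.91.

3.91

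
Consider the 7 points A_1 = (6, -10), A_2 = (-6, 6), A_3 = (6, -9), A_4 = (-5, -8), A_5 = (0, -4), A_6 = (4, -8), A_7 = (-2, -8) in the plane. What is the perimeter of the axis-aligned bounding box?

56

Width = max x − min x = 6 − (-6) = 12.
Height = max y − min y = 6 − (-10) = 16.
Perimeter = 2(12 + 16) = 56.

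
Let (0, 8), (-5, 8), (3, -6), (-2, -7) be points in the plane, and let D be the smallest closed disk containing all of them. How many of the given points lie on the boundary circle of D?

The minimum enclosing circle of a finite set is fixed by two of the points (as a diameter) or three (as a circumcircle).
The farthest pair is (-5, 8)–(3, -6) with squared distance 260. The circle on this segment as diameter has centre (-1, 1) and r² = 260/4 = 65.
Check (0, 8): distance² to centre = 50 ≤ 65, so it lies inside.
All remaining points lie in this disk, and no smaller disk contains both endpoints, so this is the minimum enclosing circle.
The points at distance exactly r from the centre are (-5, 8), (3, -6), (-2, -7) — 3 points.

3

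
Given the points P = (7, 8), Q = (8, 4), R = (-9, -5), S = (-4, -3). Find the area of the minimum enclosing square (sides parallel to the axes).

289

The bounding box has width 17 and height 13.
An axis-aligned square enclosing the set must have side ≥ max(width, height).
So the minimum side is max(17, 13) = 17.
Area = 17² = 289.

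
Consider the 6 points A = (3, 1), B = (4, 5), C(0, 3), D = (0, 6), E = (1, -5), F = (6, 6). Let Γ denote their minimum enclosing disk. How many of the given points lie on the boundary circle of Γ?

3

The minimum enclosing circle is determined by three boundary points: D, E, F.
Their circumcentre is (3, 8/11) with r² = 4453/121.
The farthest remaining point B is at distance² 2330/121 ≤ 4453/121.
The points at distance exactly r from the centre are D, E, F — 3 points.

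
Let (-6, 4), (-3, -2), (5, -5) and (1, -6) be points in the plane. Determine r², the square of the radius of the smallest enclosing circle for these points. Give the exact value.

50.5

By Welzl's lemma the MEC is supported by two points (diametrically opposite) or three points (on a circumcircle).
The farthest pair is (-6, 4)–(5, -5) with squared distance 202. The circle on this segment as diameter has centre (-0.5, -0.5) and r² = 202/4 = 50.5.
Check (-3, -2): distance² to centre = 8.5 ≤ 50.5, so it lies inside.
All remaining points lie in this disk, and no smaller disk contains both endpoints, so this is the minimum enclosing circle.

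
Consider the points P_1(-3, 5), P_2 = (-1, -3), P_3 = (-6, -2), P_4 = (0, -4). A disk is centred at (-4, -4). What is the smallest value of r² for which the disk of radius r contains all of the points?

82

The required radius is the distance from (-4, -4) to the farthest point.
Squared distances: 82, 10, 8, 16.
Maximum is 82, attained at P_1.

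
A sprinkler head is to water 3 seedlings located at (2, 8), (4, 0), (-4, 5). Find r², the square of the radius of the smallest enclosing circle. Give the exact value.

Call the three points A, B, C in the order given.
Side lengths²: AB² = 68, AC² = 45, BC² = 89.
Since BC² = 89 < 68 + 45 = 113, the triangle is acute, so the smallest enclosing circle is the circumcircle.
Circumcentre = (5/9, 61/18), r² = 7565/324.

7565/324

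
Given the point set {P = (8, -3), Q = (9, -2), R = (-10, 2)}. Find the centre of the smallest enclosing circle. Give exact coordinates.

Side lengths²: PQ² = 2, PR² = 349, QR² = 377.
Since QR² = 377 ≥ 349 + 2 = 351, the angle opposite QR is not acute, so the smallest enclosing circle has QR as diameter.
Centre = midpoint of QR = (-0.5, 0), r² = 377/4 = 94.25.
Centre = (-0.5, 0).

(-0.5, 0)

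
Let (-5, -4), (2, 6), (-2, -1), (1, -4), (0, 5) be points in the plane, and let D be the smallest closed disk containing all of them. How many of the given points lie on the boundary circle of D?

By Welzl's lemma the MEC is supported by two points (diametrically opposite) or three points (on a circumcircle).
The farthest pair is (-5, -4)–(2, 6) with squared distance 149. The circle on this segment as diameter has centre (-1.5, 1) and r² = 149/4 = 37.25.
Check (-2, -1): distance² to centre = 4.25 ≤ 37.25, so it lies inside.
All remaining points lie in this disk, and no smaller disk contains both endpoints, so this is the minimum enclosing circle.
The points at distance exactly r from the centre are (-5, -4), (2, 6) — 2 points.

2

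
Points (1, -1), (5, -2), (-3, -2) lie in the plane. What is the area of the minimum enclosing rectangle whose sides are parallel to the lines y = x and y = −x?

In coordinates u = x + y, v = x − y the rectangle is axis-aligned; the map (x,y)→(u,v) scales areas by 2.
u-values: 0, 3, -5; range = 3 − (-5) = 8.
v-values: 2, 7, -1; range = 7 − (-1) = 8.
Area = (8 × 8) / 2 = 32.

32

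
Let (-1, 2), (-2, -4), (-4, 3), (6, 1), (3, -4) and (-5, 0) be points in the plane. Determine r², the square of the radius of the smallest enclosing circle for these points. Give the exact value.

30.5

A smallest enclosing disk is always determined by at most three of the input points on its boundary.
The farthest pair is (6, 1)–(-5, 0) with squared distance 122. The circle on this segment as diameter has centre (0.5, 0.5) and r² = 122/4 = 30.5.
Check (-1, 2): distance² to centre = 4.5 ≤ 30.5, so it lies inside.
All remaining points lie in this disk, and no smaller disk contains both endpoints, so this is the minimum enclosing circle.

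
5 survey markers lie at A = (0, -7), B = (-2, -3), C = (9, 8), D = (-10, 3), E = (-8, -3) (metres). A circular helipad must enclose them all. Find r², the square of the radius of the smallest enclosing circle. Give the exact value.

By Welzl's lemma the MEC is supported by two points (diametrically opposite) or three points (on a circumcircle).
The minimum enclosing circle is determined by three boundary points: C, D, E.
Their circumcentre is (9/62, 189/62) with r² = 197825/1922.
The farthest remaining point A is at distance² 194105/1922 ≤ 197825/1922.

197825/1922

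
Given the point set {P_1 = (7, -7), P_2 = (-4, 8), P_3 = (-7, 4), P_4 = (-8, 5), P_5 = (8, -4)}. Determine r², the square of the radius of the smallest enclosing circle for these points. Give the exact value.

177325/1922

By Welzl's lemma the MEC is supported by two points (diametrically opposite) or three points (on a circumcircle).
The minimum enclosing circle is determined by three boundary points: P_1, P_2, P_4.
Their circumcentre is (-27/62, -57/62) with r² = 177325/1922.
The farthest remaining point P_5 is at distance² 155005/1922 ≤ 177325/1922.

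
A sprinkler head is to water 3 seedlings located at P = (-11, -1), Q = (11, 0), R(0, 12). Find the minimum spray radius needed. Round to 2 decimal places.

11.10

Side lengths²: PQ² = 485, PR² = 290, QR² = 265.
Since PQ² = 485 < 290 + 265 = 555, the triangle is acute, so the smallest enclosing circle is the circumcircle.
Circumcentre = (-7/110, 0.9), r² = 149089/1210.
r = √(149089/1210) ≈ 11.10.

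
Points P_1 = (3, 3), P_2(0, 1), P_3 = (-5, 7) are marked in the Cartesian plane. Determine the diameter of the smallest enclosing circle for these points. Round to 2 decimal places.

Side lengths²: P_1P_2² = 13, P_1P_3² = 80, P_2P_3² = 61.
Since P_1P_3² = 80 ≥ 61 + 13 = 74, the angle opposite P_1P_3 is not acute, so the smallest enclosing circle has P_1P_3 as diameter.
Centre = midpoint of P_1P_3 = (-1, 5), r² = 80/4 = 20.
Diameter = 2r = 2√20 ≈ 8.94.

8.94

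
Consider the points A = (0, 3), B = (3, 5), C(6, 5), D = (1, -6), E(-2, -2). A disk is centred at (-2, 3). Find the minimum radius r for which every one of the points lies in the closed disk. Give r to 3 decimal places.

The required radius is the distance from (-2, 3) to the farthest point.
Squared distances: 4, 29, 68, 90, 25.
Maximum is 90, attained at D.
r = √90 ≈ 9.487.

9.487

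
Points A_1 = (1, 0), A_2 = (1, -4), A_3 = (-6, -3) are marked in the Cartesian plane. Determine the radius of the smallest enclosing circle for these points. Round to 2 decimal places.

Side lengths²: A_1A_2² = 16, A_1A_3² = 58, A_2A_3² = 50.
Since A_1A_3² = 58 < 50 + 16 = 66, the triangle is acute, so the smallest enclosing circle is the circumcircle.
Circumcentre = (-16/7, -2), r² = 725/49.
r = √(725/49) ≈ 3.85.

3.85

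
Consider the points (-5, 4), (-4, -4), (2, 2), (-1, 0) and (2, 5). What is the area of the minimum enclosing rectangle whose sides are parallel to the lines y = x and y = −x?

In coordinates u = x + y, v = x − y the rectangle is axis-aligned; the map (x,y)→(u,v) scales areas by 2.
u-values: -1, -8, 4, -1, 7; range = 7 − (-8) = 15.
v-values: -9, 0, 0, -1, -3; range = 0 − (-9) = 9.
Area = (15 × 9) / 2 = 67.5.

67.5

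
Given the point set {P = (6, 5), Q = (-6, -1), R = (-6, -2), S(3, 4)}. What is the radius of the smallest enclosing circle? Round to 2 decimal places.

6.95

By Welzl's lemma the MEC is supported by two points (diametrically opposite) or three points (on a circumcircle).
The farthest pair is P–R with squared distance 193. The circle on this segment as diameter has centre (0, 1.5) and r² = 193/4 = 48.25.
Check Q: distance² to centre = 42.25 ≤ 48.25, so it lies inside.
All remaining points lie in this disk, and no smaller disk contains both endpoints, so this is the minimum enclosing circle.
r = √(48.25) ≈ 6.95.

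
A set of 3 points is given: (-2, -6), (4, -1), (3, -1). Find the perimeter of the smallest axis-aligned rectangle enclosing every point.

Width = max x − min x = 4 − (-2) = 6.
Height = max y − min y = -1 − (-6) = 5.
Perimeter = 2(6 + 5) = 22.

22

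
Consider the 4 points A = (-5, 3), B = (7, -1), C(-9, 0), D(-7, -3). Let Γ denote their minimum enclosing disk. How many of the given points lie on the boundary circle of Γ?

By Welzl's lemma the MEC is supported by two points (diametrically opposite) or three points (on a circumcircle).
The farthest pair is B–C with squared distance 257. The circle on this segment as diameter has centre (-1, -0.5) and r² = 257/4 = 64.25.
Check A: distance² to centre = 28.25 ≤ 64.25, so it lies inside.
All remaining points lie in this disk, and no smaller disk contains both endpoints, so this is the minimum enclosing circle.
The points at distance exactly r from the centre are B, C — 2 points.

2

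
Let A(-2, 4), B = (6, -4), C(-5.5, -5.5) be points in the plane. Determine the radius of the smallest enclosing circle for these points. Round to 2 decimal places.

6.39

Side lengths²: AB² = 128, AC² = 102.5, BC² = 134.5.
Since BC² = 134.5 < 128 + 102.5 = 230.5, the triangle is acute, so the smallest enclosing circle is the circumcircle.
Circumcentre = (-5/52, -109/52), r² = 55145/1352.
r = √(55145/1352) ≈ 6.39.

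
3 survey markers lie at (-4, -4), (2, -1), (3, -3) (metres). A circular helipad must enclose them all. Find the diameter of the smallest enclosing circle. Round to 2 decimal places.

7.07

Call the three points A, B, C in the order given.
Side lengths²: AB² = 45, AC² = 50, BC² = 5.
Since AC² = 50 ≥ 45 + 5 = 50, the angle opposite AC is not acute, so the smallest enclosing circle has AC as diameter.
Centre = midpoint of AC = (-0.5, -3.5), r² = 50/4 = 12.5.
Diameter = 2r = 2√(12.5) ≈ 7.07.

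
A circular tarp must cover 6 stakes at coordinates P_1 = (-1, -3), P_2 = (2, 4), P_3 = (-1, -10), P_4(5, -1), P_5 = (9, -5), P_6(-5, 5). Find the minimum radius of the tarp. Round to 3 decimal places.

By Welzl's lemma the MEC is supported by two points (diametrically opposite) or three points (on a circumcircle).
The minimum enclosing circle is determined by three boundary points: P_3, P_5, P_6.
Their circumcentre is (33/34, -49/34) with r² = 44585/578.
The farthest remaining point P_2 is at distance² 17725/578 ≤ 44585/578.
r = √(44585/578) ≈ 8.783.

8.783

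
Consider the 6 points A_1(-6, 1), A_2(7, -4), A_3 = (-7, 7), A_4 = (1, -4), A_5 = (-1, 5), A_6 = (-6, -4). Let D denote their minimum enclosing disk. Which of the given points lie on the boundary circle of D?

A_2, A_3

By Welzl's lemma the MEC is supported by two points (diametrically opposite) or three points (on a circumcircle).
The farthest pair is A_2–A_3 with squared distance 317. The circle on this segment as diameter has centre (0, 1.5) and r² = 317/4 = 79.25.
Check A_1: distance² to centre = 36.25 ≤ 79.25, so it lies inside.
All remaining points lie in this disk, and no smaller disk contains both endpoints, so this is the minimum enclosing circle.
The points at distance exactly r from the centre are A_2, A_3 — 2 points.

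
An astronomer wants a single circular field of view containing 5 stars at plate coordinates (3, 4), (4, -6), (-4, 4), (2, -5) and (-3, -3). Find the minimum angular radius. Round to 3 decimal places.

6.403

The farthest pair is (4, -6)–(-4, 4) with squared distance 164. The circle on this segment as diameter has centre (0, -1) and r² = 164/4 = 41.
Check (3, 4): distance² to centre = 34 ≤ 41, so it lies inside.
All remaining points lie in this disk, and no smaller disk contains both endpoints, so this is the minimum enclosing circle.
r = √41 ≈ 6.403.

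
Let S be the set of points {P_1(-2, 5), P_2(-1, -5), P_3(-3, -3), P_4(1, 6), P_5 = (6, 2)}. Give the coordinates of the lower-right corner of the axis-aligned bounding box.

(6, -5)

x-range [-3, 6], y-range [-5, 6].
The lower-right corner is (6, -5).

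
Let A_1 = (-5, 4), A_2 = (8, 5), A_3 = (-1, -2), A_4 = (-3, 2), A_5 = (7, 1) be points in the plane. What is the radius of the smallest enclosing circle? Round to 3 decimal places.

6.537

The minimum enclosing circle of a finite set is fixed by two of the points (as a diameter) or three (as a circumcircle).
The minimum enclosing circle is determined by three boundary points: A_1, A_2, A_3.
Their circumcentre is (63/41, 165/41) with r² = 71825/1681.
The farthest remaining point A_5 is at distance² 65552/1681 ≤ 71825/1681.
r = √(71825/1681) ≈ 6.537.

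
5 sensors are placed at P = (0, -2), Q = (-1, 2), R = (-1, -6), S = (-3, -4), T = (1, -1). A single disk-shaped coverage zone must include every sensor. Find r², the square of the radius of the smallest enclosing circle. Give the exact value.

The minimum enclosing circle of a finite set is fixed by two of the points (as a diameter) or three (as a circumcircle).
The farthest pair is Q–R with squared distance 64. The circle on this segment as diameter has centre (-1, -2) and r² = 64/4 = 16.
Check P: distance² to centre = 1 ≤ 16, so it lies inside.
All remaining points lie in this disk, and no smaller disk contains both endpoints, so this is the minimum enclosing circle.

16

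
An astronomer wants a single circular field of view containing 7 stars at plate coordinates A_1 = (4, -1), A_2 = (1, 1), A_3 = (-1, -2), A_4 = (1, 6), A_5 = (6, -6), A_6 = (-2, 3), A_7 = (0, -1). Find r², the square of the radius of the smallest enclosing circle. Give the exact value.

42.25

The minimum enclosing circle of a finite set is fixed by two of the points (as a diameter) or three (as a circumcircle).
The farthest pair is A_4–A_5 with squared distance 169. The circle on this segment as diameter has centre (3.5, 0) and r² = 169/4 = 42.25.
Check A_1: distance² to centre = 1.25 ≤ 42.25, so it lies inside.
All remaining points lie in this disk, and no smaller disk contains both endpoints, so this is the minimum enclosing circle.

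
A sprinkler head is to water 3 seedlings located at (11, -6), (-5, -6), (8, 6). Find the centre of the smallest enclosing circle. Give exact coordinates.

(3, -1.625)

Call the three points A, B, C in the order given.
Side lengths²: AB² = 256, AC² = 153, BC² = 313.
Since BC² = 313 < 256 + 153 = 409, the triangle is acute, so the smallest enclosing circle is the circumcircle.
Circumcentre = (3, -1.625), r² = 83.140625.
Centre = (3, -1.625).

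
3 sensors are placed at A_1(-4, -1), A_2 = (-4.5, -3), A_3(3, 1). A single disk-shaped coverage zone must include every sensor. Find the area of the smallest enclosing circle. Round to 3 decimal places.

Side lengths²: A_1A_2² = 4.25, A_1A_3² = 53, A_2A_3² = 72.25.
Since A_2A_3² = 72.25 ≥ 53 + 4.25 = 57.25, the angle opposite A_2A_3 is not acute, so the smallest enclosing circle has A_2A_3 as diameter.
Centre = midpoint of A_2A_3 = (-0.75, -1), r² = 72.25/4 = 18.0625.
Area = π·r² = π·18.0625 ≈ 56.745.

56.745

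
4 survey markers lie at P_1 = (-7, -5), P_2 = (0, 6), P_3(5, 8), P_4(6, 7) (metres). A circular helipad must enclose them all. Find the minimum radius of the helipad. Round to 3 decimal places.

8.853

By Welzl's lemma the MEC is supported by two points (diametrically opposite) or three points (on a circumcircle).
The minimum enclosing circle is determined by three boundary points: P_1, P_3, P_4.
Their circumcentre is (-0.74, 1.26) with r² = 78.3752.
The farthest remaining point P_2 is at distance² 23.0152 ≤ 78.3752.
r = √(78.3752) ≈ 8.853.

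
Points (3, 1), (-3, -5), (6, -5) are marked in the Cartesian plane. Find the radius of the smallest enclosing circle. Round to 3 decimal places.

4.743

Call the three points A, B, C in the order given.
Side lengths²: AB² = 72, AC² = 45, BC² = 81.
Since BC² = 81 < 72 + 45 = 117, the triangle is acute, so the smallest enclosing circle is the circumcircle.
Circumcentre = (1.5, -3.5), r² = 22.5.
r = √(22.5) ≈ 4.743.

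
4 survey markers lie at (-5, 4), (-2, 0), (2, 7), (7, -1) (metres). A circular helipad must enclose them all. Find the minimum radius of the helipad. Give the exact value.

6.5

The farthest pair is (-5, 4)–(7, -1) with squared distance 169. The circle on this segment as diameter has centre (1, 1.5) and r² = 169/4 = 42.25.
Check (-2, 0): distance² to centre = 11.25 ≤ 42.25, so it lies inside.
All remaining points lie in this disk, and no smaller disk contains both endpoints, so this is the minimum enclosing circle.
r = √(42.25) = 6.5.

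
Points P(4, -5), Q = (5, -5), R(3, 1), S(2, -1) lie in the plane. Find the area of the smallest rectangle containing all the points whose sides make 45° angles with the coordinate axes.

In coordinates u = x + y, v = x − y the rectangle is axis-aligned; the map (x,y)→(u,v) scales areas by 2.
u-values: -1, 0, 4, 1; range = 4 − (-1) = 5.
v-values: 9, 10, 2, 3; range = 10 − 2 = 8.
Area = (5 × 8) / 2 = 20.

20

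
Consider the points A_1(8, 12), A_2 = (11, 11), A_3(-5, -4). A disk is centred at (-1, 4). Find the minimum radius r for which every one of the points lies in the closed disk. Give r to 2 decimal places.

The required radius is the distance from (-1, 4) to the farthest point.
Squared distances: 145, 193, 80.
Maximum is 193, attained at A_2.
r = √193 ≈ 13.89.

13.89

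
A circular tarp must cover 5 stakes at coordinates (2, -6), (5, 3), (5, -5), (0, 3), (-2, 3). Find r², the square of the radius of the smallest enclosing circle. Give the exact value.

By Welzl's lemma the MEC is supported by two points (diametrically opposite) or three points (on a circumcircle).
The farthest pair is (5, -5)–(-2, 3) with squared distance 113. The circle on this segment as diameter has centre (1.5, -1) and r² = 113/4 = 28.25.
Check (2, -6): distance² to centre = 25.25 ≤ 28.25, so it lies inside.
All remaining points lie in this disk, and no smaller disk contains both endpoints, so this is the minimum enclosing circle.

28.25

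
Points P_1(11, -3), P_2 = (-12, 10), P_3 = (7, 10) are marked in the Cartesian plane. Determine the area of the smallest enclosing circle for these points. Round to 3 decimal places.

548.208

Side lengths²: P_1P_2² = 698, P_1P_3² = 185, P_2P_3² = 361.
Since P_1P_2² = 698 ≥ 361 + 185 = 546, the angle opposite P_1P_2 is not acute, so the smallest enclosing circle has P_1P_2 as diameter.
Centre = midpoint of P_1P_2 = (-0.5, 3.5), r² = 698/4 = 174.5.
Area = π·r² = π·174.5 ≈ 548.208.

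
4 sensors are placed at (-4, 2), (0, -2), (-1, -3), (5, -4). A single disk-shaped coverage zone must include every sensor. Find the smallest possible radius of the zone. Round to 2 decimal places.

The minimum enclosing circle of a finite set is fixed by two of the points (as a diameter) or three (as a circumcircle).
The farthest pair is (-4, 2)–(5, -4) with squared distance 117. The circle on this segment as diameter has centre (0.5, -1) and r² = 117/4 = 29.25.
Check (0, -2): distance² to centre = 1.25 ≤ 29.25, so it lies inside.
All remaining points lie in this disk, and no smaller disk contains both endpoints, so this is the minimum enclosing circle.
r = √(29.25) ≈ 5.41.

5.41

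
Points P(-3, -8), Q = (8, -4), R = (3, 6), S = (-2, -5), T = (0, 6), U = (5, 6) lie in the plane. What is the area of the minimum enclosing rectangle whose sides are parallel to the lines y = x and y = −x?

198

In coordinates u = x + y, v = x − y the rectangle is axis-aligned; the map (x,y)→(u,v) scales areas by 2.
u-values: -11, 4, 9, -7, 6, 11; range = 11 − (-11) = 22.
v-values: 5, 12, -3, 3, -6, -1; range = 12 − (-6) = 18.
Area = (22 × 18) / 2 = 198.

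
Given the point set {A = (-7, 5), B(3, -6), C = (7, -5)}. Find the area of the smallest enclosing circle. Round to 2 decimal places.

Side lengths²: AB² = 221, AC² = 296, BC² = 17.
Since AC² = 296 ≥ 221 + 17 = 238, the angle opposite AC is not acute, so the smallest enclosing circle has AC as diameter.
Centre = midpoint of AC = (0, 0), r² = 296/4 = 74.
Area = π·r² = π·74 ≈ 232.48.

232.48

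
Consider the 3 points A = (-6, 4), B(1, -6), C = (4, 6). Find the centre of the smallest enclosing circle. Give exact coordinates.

Side lengths²: AB² = 149, AC² = 104, BC² = 153.
Since BC² = 153 < 149 + 104 = 253, the triangle is acute, so the smallest enclosing circle is the circumcircle.
Circumcentre = (-5/38, 25/38), r² = 32929/722.
Centre = (-5/38, 25/38).

(-5/38, 25/38)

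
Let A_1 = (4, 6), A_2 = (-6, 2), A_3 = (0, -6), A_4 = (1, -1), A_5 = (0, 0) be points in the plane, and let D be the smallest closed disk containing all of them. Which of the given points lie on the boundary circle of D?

A_1, A_2, A_3

By Welzl's lemma the MEC is supported by two points (diametrically opposite) or three points (on a circumcircle).
The minimum enclosing circle is determined by three boundary points: A_1, A_2, A_3.
Their circumcentre is (5/13, 7/13) with r² = 7250/169.
The farthest remaining point A_4 is at distance² 464/169 ≤ 7250/169.
The points at distance exactly r from the centre are A_1, A_2, A_3 — 3 points.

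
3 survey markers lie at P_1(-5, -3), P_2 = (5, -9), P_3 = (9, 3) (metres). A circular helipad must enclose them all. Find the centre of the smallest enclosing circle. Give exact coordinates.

(8/3, -14/9)

Side lengths²: P_1P_2² = 136, P_1P_3² = 232, P_2P_3² = 160.
Since P_1P_3² = 232 < 160 + 136 = 296, the triangle is acute, so the smallest enclosing circle is the circumcircle.
Circumcentre = (8/3, -14/9), r² = 4930/81.
Centre = (8/3, -14/9).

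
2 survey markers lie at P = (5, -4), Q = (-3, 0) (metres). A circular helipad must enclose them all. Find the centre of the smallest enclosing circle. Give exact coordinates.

The smallest circle enclosing two points has them as diameter endpoints.
Centre = midpoint = (1, -2); r² = |PQ|²/4 = 80/4 = 20.
Centre = (1, -2).

(1, -2)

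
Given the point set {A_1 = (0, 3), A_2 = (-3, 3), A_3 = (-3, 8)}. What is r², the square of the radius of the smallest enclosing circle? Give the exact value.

Side lengths²: A_1A_2² = 9, A_1A_3² = 34, A_2A_3² = 25.
Since A_1A_3² = 34 ≥ 25 + 9 = 34, the angle opposite A_1A_3 is not acute, so the smallest enclosing circle has A_1A_3 as diameter.
Centre = midpoint of A_1A_3 = (-1.5, 5.5), r² = 34/4 = 8.5.

8.5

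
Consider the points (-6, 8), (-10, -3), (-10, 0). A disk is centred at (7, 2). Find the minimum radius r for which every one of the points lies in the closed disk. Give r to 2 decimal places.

The required radius is the distance from (7, 2) to the farthest point.
Squared distances: 205, 314, 293.
Maximum is 314, attained at (-10, -3).
r = √314 ≈ 17.72.

17.72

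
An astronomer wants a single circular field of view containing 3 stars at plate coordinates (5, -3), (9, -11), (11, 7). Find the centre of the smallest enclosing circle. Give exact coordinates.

Call the three points A, B, C in the order given.
Side lengths²: AB² = 80, AC² = 136, BC² = 328.
Since BC² = 328 ≥ 136 + 80 = 216, the angle opposite BC is not acute, so the smallest enclosing circle has BC as diameter.
Centre = midpoint of BC = (10, -2), r² = 328/4 = 82.
Centre = (10, -2).

(10, -2)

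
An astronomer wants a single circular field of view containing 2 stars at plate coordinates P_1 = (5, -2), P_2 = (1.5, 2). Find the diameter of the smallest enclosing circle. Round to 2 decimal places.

The smallest circle enclosing two points has them as diameter endpoints.
Centre = midpoint = (3.25, 0); r² = |P_1P_2|²/4 = 28.25/4 = 7.0625.
Diameter = 2r = 2√(7.0625) ≈ 5.32.

5.32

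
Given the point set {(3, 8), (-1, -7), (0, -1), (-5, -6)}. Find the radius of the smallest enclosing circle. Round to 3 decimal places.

8.062

The minimum enclosing circle of a finite set is fixed by two of the points (as a diameter) or three (as a circumcircle).
The farthest pair is (3, 8)–(-5, -6) with squared distance 260. The circle on this segment as diameter has centre (-1, 1) and r² = 260/4 = 65.
Check (-1, -7): distance² to centre = 64 ≤ 65, so it lies inside.
All remaining points lie in this disk, and no smaller disk contains both endpoints, so this is the minimum enclosing circle.
r = √65 ≈ 8.062.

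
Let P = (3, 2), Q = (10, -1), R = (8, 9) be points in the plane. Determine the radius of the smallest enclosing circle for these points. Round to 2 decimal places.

Side lengths²: PQ² = 58, PR² = 74, QR² = 104.
Since QR² = 104 < 74 + 58 = 132, the triangle is acute, so the smallest enclosing circle is the circumcircle.
Circumcentre = (7.90625, 3.78125), r² = 27.244140625.
r = √(27.244140625) ≈ 5.22.

5.22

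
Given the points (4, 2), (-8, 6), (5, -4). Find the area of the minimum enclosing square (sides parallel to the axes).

The bounding box has width 13 and height 10.
An axis-aligned square enclosing the set must have side ≥ max(width, height).
So the minimum side is max(13, 10) = 13.
Area = 13² = 169.

169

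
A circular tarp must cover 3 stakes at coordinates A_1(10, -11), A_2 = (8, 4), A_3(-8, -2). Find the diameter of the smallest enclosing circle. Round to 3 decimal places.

Side lengths²: A_1A_2² = 229, A_1A_3² = 405, A_2A_3² = 292.
Since A_1A_3² = 405 < 292 + 229 = 521, the triangle is acute, so the smallest enclosing circle is the circumcircle.
Circumcentre = (57/28, -31/7), r² = 83585/784.
Diameter = 2r = 2√(83585/784) ≈ 20.651.

20.651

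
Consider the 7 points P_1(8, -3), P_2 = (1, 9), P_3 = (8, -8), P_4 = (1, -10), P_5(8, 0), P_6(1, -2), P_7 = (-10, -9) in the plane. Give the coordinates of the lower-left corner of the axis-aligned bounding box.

(-10, -10)

x-range [-10, 8], y-range [-10, 9].
The lower-left corner is (-10, -10).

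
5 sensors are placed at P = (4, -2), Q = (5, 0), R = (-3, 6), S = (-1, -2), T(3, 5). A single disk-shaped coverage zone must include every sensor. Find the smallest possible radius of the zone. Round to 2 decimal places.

5.32

By Welzl's lemma the MEC is supported by two points (diametrically opposite) or three points (on a circumcircle).
The farthest pair is P–R with squared distance 113. The circle on this segment as diameter has centre (0.5, 2) and r² = 113/4 = 28.25.
Check Q: distance² to centre = 24.25 ≤ 28.25, so it lies inside.
All remaining points lie in this disk, and no smaller disk contains both endpoints, so this is the minimum enclosing circle.
r = √(28.25) ≈ 5.32.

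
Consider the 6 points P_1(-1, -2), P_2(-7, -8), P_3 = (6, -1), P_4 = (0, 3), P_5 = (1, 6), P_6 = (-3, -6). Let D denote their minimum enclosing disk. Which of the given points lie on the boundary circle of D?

The minimum enclosing circle is determined by three boundary points: P_2, P_3, P_5.
Their circumcentre is (-19/9, -95/63) with r² = 262145/3969.
The farthest remaining point P_4 is at distance² 98345/3969 ≤ 262145/3969.
The points at distance exactly r from the centre are P_2, P_3, P_5 — 3 points.

P_2, P_3, P_5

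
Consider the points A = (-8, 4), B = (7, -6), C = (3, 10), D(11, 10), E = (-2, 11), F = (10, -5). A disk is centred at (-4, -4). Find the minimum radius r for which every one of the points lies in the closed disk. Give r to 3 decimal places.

20.518

The required radius is the distance from (-4, -4) to the farthest point.
Squared distances: 80, 125, 245, 421, 229, 197.
Maximum is 421, attained at D.
r = √421 ≈ 20.518.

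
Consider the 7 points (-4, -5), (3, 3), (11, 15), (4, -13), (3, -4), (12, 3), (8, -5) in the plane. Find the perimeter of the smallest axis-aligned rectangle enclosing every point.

88

Width = max x − min x = 12 − (-4) = 16.
Height = max y − min y = 15 − (-13) = 28.
Perimeter = 2(16 + 28) = 88.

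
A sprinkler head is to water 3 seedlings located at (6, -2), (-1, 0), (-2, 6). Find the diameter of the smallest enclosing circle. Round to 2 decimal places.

Call the three points A, B, C in the order given.
Side lengths²: AB² = 53, AC² = 128, BC² = 37.
Since AC² = 128 ≥ 53 + 37 = 90, the angle opposite AC is not acute, so the smallest enclosing circle has AC as diameter.
Centre = midpoint of AC = (2, 2), r² = 128/4 = 32.
Diameter = 2r = 2√32 ≈ 11.31.

11.31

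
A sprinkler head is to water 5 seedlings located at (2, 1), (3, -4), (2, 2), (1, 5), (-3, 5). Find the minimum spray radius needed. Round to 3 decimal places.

The minimum enclosing circle of a finite set is fixed by two of the points (as a diameter) or three (as a circumcircle).
The farthest pair is (3, -4)–(-3, 5) with squared distance 117. The circle on this segment as diameter has centre (0, 0.5) and r² = 117/4 = 29.25.
Check (2, 1): distance² to centre = 4.25 ≤ 29.25, so it lies inside.
All remaining points lie in this disk, and no smaller disk contains both endpoints, so this is the minimum enclosing circle.
r = √(29.25) ≈ 5.408.

5.408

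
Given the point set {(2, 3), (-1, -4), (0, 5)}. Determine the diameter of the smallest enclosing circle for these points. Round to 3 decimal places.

Call the three points A, B, C in the order given.
Side lengths²: AB² = 58, AC² = 8, BC² = 82.
Since BC² = 82 ≥ 58 + 8 = 66, the angle opposite BC is not acute, so the smallest enclosing circle has BC as diameter.
Centre = midpoint of BC = (-0.5, 0.5), r² = 82/4 = 20.5.
Diameter = 2r = 2√(20.5) ≈ 9.055.

9.055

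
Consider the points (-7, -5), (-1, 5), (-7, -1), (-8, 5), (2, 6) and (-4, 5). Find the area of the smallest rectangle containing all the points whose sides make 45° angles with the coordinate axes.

110

In coordinates u = x + y, v = x − y the rectangle is axis-aligned; the map (x,y)→(u,v) scales areas by 2.
u-values: -12, 4, -8, -3, 8, 1; range = 8 − (-12) = 20.
v-values: -2, -6, -6, -13, -4, -9; range = -2 − (-13) = 11.
Area = (20 × 11) / 2 = 110.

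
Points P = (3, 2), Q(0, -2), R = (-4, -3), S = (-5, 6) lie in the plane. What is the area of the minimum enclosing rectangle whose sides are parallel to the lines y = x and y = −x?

78

In coordinates u = x + y, v = x − y the rectangle is axis-aligned; the map (x,y)→(u,v) scales areas by 2.
u-values: 5, -2, -7, 1; range = 5 − (-7) = 12.
v-values: 1, 2, -1, -11; range = 2 − (-11) = 13.
Area = (12 × 13) / 2 = 78.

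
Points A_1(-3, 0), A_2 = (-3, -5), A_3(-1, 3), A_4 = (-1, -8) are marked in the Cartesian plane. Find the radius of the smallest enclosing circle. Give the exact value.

The minimum enclosing circle of a finite set is fixed by two of the points (as a diameter) or three (as a circumcircle).
The farthest pair is A_3–A_4 with squared distance 121. The circle on this segment as diameter has centre (-1, -2.5) and r² = 121/4 = 30.25.
Check A_1: distance² to centre = 10.25 ≤ 30.25, so it lies inside.
All remaining points lie in this disk, and no smaller disk contains both endpoints, so this is the minimum enclosing circle.
r = √(30.25) = 5.5.

5.5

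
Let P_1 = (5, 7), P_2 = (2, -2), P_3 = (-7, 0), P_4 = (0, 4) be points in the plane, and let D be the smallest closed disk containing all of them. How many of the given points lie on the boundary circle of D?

By Welzl's lemma the MEC is supported by two points (diametrically opposite) or three points (on a circumcircle).
The farthest pair is P_1–P_3 with squared distance 193. The circle on this segment as diameter has centre (-1, 3.5) and r² = 193/4 = 48.25.
Check P_2: distance² to centre = 39.25 ≤ 48.25, so it lies inside.
All remaining points lie in this disk, and no smaller disk contains both endpoints, so this is the minimum enclosing circle.
The points at distance exactly r from the centre are P_1, P_3 — 2 points.

2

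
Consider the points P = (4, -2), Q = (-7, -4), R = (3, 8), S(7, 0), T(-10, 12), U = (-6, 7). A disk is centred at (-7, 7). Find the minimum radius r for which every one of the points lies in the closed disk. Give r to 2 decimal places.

15.65

The required radius is the distance from (-7, 7) to the farthest point.
Squared distances: 202, 121, 101, 245, 34, 1.
Maximum is 245, attained at S.
r = √245 ≈ 15.65.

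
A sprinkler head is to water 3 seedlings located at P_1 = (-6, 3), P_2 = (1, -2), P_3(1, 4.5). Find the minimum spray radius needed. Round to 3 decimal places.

Side lengths²: P_1P_2² = 74, P_1P_3² = 51.25, P_2P_3² = 42.25.
Since P_1P_2² = 74 < 51.25 + 42.25 = 93.5, the triangle is acute, so the smallest enclosing circle is the circumcircle.
Circumcentre = (-55/28, 1.25), r² = 7585/392.
r = √(7585/392) ≈ 4.399.

4.399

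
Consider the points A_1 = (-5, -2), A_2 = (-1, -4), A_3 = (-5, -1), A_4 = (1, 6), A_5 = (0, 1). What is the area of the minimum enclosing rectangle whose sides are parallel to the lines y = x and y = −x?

In coordinates u = x + y, v = x − y the rectangle is axis-aligned; the map (x,y)→(u,v) scales areas by 2.
u-values: -7, -5, -6, 7, 1; range = 7 − (-7) = 14.
v-values: -3, 3, -4, -5, -1; range = 3 − (-5) = 8.
Area = (14 × 8) / 2 = 56.

56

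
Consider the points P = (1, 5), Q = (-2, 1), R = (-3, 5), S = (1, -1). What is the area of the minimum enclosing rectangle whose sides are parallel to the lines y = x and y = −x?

In coordinates u = x + y, v = x − y the rectangle is axis-aligned; the map (x,y)→(u,v) scales areas by 2.
u-values: 6, -1, 2, 0; range = 6 − (-1) = 7.
v-values: -4, -3, -8, 2; range = 2 − (-8) = 10.
Area = (7 × 10) / 2 = 35.

35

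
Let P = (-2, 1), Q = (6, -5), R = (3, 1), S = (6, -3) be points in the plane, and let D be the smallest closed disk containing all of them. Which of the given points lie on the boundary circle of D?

P, Q

By Welzl's lemma the MEC is supported by two points (diametrically opposite) or three points (on a circumcircle).
The farthest pair is P–Q with squared distance 100. The circle on this segment as diameter has centre (2, -2) and r² = 100/4 = 25.
Check R: distance² to centre = 10 ≤ 25, so it lies inside.
All remaining points lie in this disk, and no smaller disk contains both endpoints, so this is the minimum enclosing circle.
The points at distance exactly r from the centre are P, Q — 2 points.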